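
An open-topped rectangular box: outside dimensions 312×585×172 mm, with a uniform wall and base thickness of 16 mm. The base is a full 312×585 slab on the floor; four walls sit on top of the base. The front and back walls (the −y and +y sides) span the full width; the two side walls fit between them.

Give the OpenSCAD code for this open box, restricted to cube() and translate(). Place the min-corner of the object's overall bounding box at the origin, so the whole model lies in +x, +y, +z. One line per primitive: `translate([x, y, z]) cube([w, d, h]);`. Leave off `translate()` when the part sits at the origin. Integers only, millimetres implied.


cube([312, 585, 16]);
translate([0, 0, 16]) cube([312, 16, 156]);
translate([0, 569, 16]) cube([312, 16, 156]);
translate([0, 16, 16]) cube([16, 553, 156]);
translate([296, 16, 16]) cube([16, 553, 156]);


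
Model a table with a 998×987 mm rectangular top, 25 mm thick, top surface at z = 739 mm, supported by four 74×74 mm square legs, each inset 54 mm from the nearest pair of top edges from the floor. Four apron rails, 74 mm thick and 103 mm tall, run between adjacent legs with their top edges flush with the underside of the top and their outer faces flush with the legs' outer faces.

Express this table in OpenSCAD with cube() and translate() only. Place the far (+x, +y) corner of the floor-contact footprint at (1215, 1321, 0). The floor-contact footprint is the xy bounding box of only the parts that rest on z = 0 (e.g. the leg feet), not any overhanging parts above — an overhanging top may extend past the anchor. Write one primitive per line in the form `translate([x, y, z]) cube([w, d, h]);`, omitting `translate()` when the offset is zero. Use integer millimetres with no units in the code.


translate([271, 388, 714]) cube([998, 987, 25]);
translate([325, 442, 0]) cube([74, 74, 714]);
translate([1141, 442, 0]) cube([74, 74, 714]);
translate([325, 1247, 0]) cube([74, 74, 714]);
translate([1141, 1247, 0]) cube([74, 74, 714]);
translate([399, 442, 611]) cube([742, 74, 103]);
translate([399, 1247, 611]) cube([742, 74, 103]);
translate([325, 516, 611]) cube([74, 731, 103]);
translate([1141, 516, 611]) cube([74, 731, 103]);


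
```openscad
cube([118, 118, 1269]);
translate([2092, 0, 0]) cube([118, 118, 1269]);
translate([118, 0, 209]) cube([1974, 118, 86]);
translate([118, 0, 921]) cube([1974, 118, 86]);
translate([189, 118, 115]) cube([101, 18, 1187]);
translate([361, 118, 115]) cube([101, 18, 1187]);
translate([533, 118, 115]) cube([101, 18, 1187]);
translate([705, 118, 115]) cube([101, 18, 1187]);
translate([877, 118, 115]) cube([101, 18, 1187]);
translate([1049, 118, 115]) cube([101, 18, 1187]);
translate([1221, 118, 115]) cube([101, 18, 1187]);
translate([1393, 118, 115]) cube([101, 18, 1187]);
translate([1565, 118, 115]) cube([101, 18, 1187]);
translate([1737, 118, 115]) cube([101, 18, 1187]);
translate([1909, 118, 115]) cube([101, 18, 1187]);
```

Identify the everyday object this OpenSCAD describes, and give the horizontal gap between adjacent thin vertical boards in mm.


A fence section. The picket gap is 71 mm.

Two posts, two rails, 11 pickets — a fence section. Span 1974 mm holds 11 pickets of 101 mm with 12 equal gaps: ⌊(1974 − 11·101) / 12⌋ = 71 mm.


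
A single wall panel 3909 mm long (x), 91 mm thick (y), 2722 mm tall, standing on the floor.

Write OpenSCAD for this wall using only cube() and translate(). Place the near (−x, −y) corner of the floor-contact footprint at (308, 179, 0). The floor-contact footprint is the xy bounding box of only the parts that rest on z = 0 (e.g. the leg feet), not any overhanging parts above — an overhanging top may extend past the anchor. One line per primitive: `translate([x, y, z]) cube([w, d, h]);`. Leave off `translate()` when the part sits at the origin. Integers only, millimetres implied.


translate([308, 179, 0]) cube([3909, 91, 2722]);


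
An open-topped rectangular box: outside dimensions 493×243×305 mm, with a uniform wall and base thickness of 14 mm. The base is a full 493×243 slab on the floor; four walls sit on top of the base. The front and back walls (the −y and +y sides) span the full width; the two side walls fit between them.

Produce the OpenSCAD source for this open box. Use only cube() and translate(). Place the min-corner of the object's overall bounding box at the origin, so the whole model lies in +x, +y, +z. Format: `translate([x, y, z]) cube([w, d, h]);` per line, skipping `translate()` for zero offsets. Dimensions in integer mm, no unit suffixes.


cube([493, 243, 14]);
translate([0, 0, 14]) cube([493, 14, 291]);
translate([0, 229, 14]) cube([493, 14, 291]);
translate([0, 14, 14]) cube([14, 215, 291]);
translate([479, 14, 14]) cube([14, 215, 291]);


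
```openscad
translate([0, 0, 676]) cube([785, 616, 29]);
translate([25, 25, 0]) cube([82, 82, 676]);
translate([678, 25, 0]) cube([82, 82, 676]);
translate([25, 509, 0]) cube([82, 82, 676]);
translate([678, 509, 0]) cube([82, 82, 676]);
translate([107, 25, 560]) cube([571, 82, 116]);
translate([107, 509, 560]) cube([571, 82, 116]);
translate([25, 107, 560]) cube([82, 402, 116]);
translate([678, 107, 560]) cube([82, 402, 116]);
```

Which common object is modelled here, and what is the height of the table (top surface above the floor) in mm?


A table. The table height is 705 mm.

A 785×616×29 slab sits at z = 676 on four 82 mm square posts — a table. The top surface is at 676 + 29 = 705 mm.


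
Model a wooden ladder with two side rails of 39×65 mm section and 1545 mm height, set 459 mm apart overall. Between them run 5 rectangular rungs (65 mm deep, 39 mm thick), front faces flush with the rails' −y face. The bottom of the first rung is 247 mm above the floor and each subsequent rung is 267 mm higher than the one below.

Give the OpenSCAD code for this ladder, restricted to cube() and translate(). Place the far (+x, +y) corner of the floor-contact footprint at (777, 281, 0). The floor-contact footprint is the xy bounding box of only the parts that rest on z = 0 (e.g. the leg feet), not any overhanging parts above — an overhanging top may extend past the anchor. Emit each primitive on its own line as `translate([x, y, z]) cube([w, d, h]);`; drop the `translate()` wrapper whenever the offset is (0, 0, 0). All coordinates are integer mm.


// rung span = 459 - 2*39 = 381
// rung[k] z = 247 + k*267
translate([318, 216, 0]) cube([39, 65, 1545]);
translate([738, 216, 0]) cube([39, 65, 1545]);
translate([357, 216, 247]) cube([381, 65, 39]);
translate([357, 216, 514]) cube([381, 65, 39]);
translate([357, 216, 781]) cube([381, 65, 39]);
translate([357, 216, 1048]) cube([381, 65, 39]);
translate([357, 216, 1315]) cube([381, 65, 39]);


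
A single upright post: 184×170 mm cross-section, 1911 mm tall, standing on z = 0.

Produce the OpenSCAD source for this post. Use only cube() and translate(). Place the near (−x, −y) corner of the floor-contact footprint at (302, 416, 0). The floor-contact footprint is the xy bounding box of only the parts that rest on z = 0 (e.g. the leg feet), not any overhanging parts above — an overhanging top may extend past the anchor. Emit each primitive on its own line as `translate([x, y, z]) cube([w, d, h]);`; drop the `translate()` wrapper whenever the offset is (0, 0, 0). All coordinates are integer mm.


translate([302, 416, 0]) cube([184, 170, 1911]);


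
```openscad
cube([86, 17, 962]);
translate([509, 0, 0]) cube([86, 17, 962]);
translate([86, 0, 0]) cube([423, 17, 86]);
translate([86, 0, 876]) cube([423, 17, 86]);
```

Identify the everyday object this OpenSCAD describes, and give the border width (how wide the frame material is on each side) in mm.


A picture frame. The border width is 86 mm.

Four thin pieces enclosing a rectangular opening — a picture frame. The two full-height stiles are 962 mm tall; the top rail sits at z = 876 and is 86 mm tall, so the border above the opening is 962 − 876 = 86 mm, matching the stile x-width.


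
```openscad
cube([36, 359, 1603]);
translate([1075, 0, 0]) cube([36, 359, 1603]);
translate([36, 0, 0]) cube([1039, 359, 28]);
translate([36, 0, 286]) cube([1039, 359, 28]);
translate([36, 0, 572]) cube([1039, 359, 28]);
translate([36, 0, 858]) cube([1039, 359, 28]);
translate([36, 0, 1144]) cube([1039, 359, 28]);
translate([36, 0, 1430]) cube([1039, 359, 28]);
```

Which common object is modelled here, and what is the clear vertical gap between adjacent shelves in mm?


A bookshelf. The clear shelf gap is 258 mm.

Two tall side panels with 6 horizontal boards between them — a bookshelf. The first two shelf undersides are at z = 0 and z = 286; with shelf thickness 28, the clear gap is 286 − 0 − 28 = 258 mm.


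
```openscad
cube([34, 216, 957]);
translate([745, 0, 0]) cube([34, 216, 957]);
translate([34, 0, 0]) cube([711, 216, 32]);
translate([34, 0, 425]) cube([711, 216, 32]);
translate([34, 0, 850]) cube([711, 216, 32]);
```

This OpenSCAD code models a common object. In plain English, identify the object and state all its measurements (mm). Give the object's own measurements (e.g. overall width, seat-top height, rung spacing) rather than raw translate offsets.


An open bookshelf. Two side panels, each 34 mm thick, 216 mm deep and 957 mm tall, stand 779 mm apart (outside-to-outside). Between them sit 3 shelves, each 32 mm thick and 216 mm deep, spanning the full gap between the sides. The bottom shelf rests on the floor (its underside at z = 0) and the clear gap between one shelf's top and the next shelf's underside is 393 mm.


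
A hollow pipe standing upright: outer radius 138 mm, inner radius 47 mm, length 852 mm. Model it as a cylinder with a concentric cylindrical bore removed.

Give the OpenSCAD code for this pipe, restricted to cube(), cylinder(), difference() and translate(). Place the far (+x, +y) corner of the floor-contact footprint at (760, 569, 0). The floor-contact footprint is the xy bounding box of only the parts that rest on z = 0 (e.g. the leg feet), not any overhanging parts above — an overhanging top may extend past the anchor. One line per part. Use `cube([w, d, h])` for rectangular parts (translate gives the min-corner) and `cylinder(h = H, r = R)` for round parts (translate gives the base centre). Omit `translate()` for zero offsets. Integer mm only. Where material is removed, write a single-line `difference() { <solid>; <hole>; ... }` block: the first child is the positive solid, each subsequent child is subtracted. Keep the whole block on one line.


difference() { translate([622, 431, 0]) cylinder(h = 852, r = 138); translate([622, 431, 0]) cylinder(h = 852, r = 47); }


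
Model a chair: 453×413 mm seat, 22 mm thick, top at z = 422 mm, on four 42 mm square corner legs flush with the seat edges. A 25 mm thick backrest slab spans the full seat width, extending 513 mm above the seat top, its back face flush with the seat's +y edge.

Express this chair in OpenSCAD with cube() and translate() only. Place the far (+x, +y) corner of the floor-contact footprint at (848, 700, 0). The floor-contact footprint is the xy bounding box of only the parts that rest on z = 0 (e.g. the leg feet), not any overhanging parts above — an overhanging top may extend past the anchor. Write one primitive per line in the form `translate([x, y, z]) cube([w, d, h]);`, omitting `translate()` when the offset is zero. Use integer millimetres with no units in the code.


translate([395, 287, 400]) cube([453, 413, 22]);
translate([395, 287, 0]) cube([42, 42, 400]);
translate([806, 287, 0]) cube([42, 42, 400]);
translate([395, 658, 0]) cube([42, 42, 400]);
translate([806, 658, 0]) cube([42, 42, 400]);
translate([395, 675, 422]) cube([453, 25, 513]);


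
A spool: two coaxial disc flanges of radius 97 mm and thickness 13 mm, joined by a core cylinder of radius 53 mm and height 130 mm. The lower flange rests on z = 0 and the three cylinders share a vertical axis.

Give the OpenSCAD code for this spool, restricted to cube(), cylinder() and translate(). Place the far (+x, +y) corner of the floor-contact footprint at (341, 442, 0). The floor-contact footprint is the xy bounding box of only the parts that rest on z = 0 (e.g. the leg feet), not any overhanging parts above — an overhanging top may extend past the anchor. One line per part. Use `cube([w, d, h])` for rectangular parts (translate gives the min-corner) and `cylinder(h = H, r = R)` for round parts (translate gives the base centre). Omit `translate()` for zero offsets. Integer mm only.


translate([244, 345, 0]) cylinder(h = 13, r = 97);
translate([244, 345, 13]) cylinder(h = 130, r = 53);
translate([244, 345, 143]) cylinder(h = 13, r = 97);


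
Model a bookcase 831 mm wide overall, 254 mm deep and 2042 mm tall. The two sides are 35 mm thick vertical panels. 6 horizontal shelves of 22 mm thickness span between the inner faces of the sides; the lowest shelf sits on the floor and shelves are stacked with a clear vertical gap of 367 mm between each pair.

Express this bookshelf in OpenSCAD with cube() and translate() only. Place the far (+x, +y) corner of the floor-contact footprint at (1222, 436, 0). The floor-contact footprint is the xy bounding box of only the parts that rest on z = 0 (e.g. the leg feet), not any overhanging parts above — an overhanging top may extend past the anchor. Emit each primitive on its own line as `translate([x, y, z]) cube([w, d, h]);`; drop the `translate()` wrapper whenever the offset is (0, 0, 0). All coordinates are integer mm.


translate([391, 182, 0]) cube([35, 254, 2042]);
translate([1187, 182, 0]) cube([35, 254, 2042]);
translate([426, 182, 0]) cube([761, 254, 22]);
translate([426, 182, 389]) cube([761, 254, 22]);
translate([426, 182, 778]) cube([761, 254, 22]);
translate([426, 182, 1167]) cube([761, 254, 22]);
translate([426, 182, 1556]) cube([761, 254, 22]);
translate([426, 182, 1945]) cube([761, 254, 22]);


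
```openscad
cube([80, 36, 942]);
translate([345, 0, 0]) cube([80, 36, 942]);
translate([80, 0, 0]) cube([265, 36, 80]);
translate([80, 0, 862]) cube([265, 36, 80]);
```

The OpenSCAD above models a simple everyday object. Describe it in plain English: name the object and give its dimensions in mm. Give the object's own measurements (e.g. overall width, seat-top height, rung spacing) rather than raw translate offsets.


A rectangular picture frame lying in the x–z plane (depth along y). The opening is 265 mm wide (x) by 782 mm tall (z), surrounded by a border 80 mm wide on all four sides. The frame is 36 mm deep and is made of two full-height vertical stiles with two horizontal rails fitted between them.


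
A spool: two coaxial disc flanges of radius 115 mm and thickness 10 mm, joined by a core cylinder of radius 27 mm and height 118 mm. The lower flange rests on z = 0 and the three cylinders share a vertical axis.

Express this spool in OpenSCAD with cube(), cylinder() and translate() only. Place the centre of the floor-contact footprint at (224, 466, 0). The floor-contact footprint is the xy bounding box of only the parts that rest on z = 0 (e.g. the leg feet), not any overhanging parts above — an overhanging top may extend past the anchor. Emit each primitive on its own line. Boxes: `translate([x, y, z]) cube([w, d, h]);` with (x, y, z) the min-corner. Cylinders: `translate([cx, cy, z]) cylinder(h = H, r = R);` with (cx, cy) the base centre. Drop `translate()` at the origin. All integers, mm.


translate([224, 466, 0]) cylinder(h = 10, r = 115);
translate([224, 466, 10]) cylinder(h = 118, r = 27);
translate([224, 466, 128]) cylinder(h = 10, r = 115);


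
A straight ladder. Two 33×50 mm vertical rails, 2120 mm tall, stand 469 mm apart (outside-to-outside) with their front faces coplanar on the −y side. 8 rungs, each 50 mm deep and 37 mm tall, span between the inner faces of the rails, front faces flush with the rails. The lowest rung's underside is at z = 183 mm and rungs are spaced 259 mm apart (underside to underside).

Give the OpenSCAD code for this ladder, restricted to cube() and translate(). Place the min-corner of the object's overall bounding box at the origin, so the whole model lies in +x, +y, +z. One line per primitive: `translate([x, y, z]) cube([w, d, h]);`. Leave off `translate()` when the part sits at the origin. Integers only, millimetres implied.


cube([33, 50, 2120]);
translate([436, 0, 0]) cube([33, 50, 2120]);
translate([33, 0, 183]) cube([403, 50, 37]);
translate([33, 0, 442]) cube([403, 50, 37]);
translate([33, 0, 701]) cube([403, 50, 37]);
translate([33, 0, 960]) cube([403, 50, 37]);
translate([33, 0, 1219]) cube([403, 50, 37]);
translate([33, 0, 1478]) cube([403, 50, 37]);
translate([33, 0, 1737]) cube([403, 50, 37]);
translate([33, 0, 1996]) cube([403, 50, 37]);


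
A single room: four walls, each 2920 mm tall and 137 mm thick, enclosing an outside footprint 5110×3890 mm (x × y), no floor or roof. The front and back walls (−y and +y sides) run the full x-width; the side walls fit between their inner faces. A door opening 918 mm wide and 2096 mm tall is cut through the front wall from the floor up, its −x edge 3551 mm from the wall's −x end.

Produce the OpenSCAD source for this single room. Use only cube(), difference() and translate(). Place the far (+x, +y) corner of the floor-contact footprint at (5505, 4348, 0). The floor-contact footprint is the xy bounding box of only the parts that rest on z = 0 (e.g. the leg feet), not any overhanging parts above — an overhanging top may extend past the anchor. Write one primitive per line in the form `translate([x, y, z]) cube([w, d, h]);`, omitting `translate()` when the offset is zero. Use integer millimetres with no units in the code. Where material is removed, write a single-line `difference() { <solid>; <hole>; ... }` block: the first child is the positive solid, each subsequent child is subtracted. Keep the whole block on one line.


difference() { translate([395, 458, 0]) cube([5110, 137, 2920]); translate([3946, 458, 0]) cube([918, 137, 2096]); }
translate([395, 4211, 0]) cube([5110, 137, 2920]);
translate([395, 595, 0]) cube([137, 3616, 2920]);
translate([5368, 595, 0]) cube([137, 3616, 2920]);


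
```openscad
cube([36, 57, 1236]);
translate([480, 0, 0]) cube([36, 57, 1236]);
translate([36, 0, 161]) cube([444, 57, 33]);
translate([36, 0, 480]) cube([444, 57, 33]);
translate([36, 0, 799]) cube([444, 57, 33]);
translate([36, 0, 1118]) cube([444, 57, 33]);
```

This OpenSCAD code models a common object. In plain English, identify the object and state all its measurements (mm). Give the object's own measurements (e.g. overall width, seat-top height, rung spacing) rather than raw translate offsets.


A straight ladder. Two 36×57 mm vertical rails, 1236 mm tall, stand 516 mm apart (outside-to-outside) with their front faces coplanar on the −y side. 4 rungs, each 57 mm deep and 33 mm tall, span between the inner faces of the rails, front faces flush with the rails. The lowest rung's underside is at z = 161 mm and rungs are spaced 319 mm apart (underside to underside).


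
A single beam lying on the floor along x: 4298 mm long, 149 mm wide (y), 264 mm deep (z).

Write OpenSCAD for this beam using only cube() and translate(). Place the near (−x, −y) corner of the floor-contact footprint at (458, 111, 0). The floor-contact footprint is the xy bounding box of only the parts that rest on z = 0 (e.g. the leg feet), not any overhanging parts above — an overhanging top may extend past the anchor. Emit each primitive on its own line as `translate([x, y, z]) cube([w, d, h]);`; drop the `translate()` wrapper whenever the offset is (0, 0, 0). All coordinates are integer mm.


translate([458, 111, 0]) cube([4298, 149, 264]);


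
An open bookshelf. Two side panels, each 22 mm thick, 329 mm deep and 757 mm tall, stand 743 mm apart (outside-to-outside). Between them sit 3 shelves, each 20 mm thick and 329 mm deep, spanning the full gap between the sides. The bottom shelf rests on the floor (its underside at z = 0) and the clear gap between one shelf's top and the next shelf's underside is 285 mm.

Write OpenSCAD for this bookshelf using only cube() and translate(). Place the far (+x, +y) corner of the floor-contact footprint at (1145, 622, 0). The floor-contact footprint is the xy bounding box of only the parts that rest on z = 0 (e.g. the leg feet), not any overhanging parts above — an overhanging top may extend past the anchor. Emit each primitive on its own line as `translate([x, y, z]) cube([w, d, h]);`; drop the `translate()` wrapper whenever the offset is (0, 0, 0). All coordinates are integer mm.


translate([402, 293, 0]) cube([22, 329, 757]);
translate([1123, 293, 0]) cube([22, 329, 757]);
translate([424, 293, 0]) cube([699, 329, 20]);
translate([424, 293, 305]) cube([699, 329, 20]);
translate([424, 293, 610]) cube([699, 329, 20]);


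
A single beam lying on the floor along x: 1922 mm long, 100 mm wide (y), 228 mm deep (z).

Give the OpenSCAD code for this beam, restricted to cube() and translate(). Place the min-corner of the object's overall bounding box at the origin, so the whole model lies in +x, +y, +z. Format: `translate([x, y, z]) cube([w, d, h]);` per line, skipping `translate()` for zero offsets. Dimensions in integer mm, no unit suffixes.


cube([1922, 100, 228]);


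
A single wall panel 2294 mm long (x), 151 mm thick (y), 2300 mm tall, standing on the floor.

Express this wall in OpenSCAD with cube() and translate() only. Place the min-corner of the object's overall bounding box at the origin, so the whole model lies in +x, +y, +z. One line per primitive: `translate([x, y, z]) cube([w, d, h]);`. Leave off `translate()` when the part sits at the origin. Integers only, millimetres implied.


cube([2294, 151, 2300]);


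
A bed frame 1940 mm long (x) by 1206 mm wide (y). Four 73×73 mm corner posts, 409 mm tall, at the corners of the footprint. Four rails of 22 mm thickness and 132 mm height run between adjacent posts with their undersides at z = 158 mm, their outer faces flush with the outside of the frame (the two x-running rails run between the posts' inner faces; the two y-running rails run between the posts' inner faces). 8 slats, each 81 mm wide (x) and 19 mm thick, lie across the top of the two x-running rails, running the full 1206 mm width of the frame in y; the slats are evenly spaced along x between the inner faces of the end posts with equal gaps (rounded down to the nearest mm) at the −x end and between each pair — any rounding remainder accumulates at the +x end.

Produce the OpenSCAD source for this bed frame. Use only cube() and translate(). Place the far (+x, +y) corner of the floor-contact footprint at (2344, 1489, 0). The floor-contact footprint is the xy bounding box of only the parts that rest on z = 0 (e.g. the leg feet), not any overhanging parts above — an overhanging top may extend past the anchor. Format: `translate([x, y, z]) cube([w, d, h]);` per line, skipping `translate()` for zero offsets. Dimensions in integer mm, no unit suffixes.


translate([404, 283, 0]) cube([73, 73, 409]);
translate([404, 1416, 0]) cube([73, 73, 409]);
translate([2271, 283, 0]) cube([73, 73, 409]);
translate([2271, 1416, 0]) cube([73, 73, 409]);
translate([477, 283, 158]) cube([1794, 22, 132]);
translate([477, 1467, 158]) cube([1794, 22, 132]);
translate([404, 356, 158]) cube([22, 1060, 132]);
translate([2322, 356, 158]) cube([22, 1060, 132]);
translate([604, 283, 290]) cube([81, 1206, 19]);
translate([812, 283, 290]) cube([81, 1206, 19]);
translate([1020, 283, 290]) cube([81, 1206, 19]);
translate([1228, 283, 290]) cube([81, 1206, 19]);
translate([1436, 283, 290]) cube([81, 1206, 19]);
translate([1644, 283, 290]) cube([81, 1206, 19]);
translate([1852, 283, 290]) cube([81, 1206, 19]);
translate([2060, 283, 290]) cube([81, 1206, 19]);


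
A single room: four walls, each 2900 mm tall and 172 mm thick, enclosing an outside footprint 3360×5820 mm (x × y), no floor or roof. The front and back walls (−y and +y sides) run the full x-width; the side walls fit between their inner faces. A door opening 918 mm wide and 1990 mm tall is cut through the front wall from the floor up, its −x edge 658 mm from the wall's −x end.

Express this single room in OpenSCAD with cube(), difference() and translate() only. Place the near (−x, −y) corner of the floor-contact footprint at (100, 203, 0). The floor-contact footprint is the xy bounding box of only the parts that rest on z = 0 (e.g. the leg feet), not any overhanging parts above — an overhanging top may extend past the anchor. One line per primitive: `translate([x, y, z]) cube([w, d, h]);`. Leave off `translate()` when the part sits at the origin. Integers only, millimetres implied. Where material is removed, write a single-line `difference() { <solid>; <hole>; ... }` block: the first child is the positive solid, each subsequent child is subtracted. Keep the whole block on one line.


difference() { translate([100, 203, 0]) cube([3360, 172, 2900]); translate([758, 203, 0]) cube([918, 172, 1990]); }
translate([100, 5851, 0]) cube([3360, 172, 2900]);
translate([100, 375, 0]) cube([172, 5476, 2900]);
translate([3288, 375, 0]) cube([172, 5476, 2900]);


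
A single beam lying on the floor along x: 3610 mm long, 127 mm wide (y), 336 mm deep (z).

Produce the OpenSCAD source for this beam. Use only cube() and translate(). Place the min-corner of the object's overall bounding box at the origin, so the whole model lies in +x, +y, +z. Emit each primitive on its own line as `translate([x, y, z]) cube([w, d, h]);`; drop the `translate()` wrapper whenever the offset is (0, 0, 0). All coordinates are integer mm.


cube([3610, 127, 336]);


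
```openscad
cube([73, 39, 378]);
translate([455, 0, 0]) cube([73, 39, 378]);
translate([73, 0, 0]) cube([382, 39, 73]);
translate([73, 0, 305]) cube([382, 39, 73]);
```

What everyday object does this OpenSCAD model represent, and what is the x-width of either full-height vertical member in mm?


A picture frame. The border width is 73 mm.

Four thin pieces enclosing a rectangular opening — a picture frame. The two full-height stiles are 378 mm tall; the top rail sits at z = 305 and is 73 mm tall, so the border above the opening is 378 − 305 = 73 mm, matching the stile x-width.


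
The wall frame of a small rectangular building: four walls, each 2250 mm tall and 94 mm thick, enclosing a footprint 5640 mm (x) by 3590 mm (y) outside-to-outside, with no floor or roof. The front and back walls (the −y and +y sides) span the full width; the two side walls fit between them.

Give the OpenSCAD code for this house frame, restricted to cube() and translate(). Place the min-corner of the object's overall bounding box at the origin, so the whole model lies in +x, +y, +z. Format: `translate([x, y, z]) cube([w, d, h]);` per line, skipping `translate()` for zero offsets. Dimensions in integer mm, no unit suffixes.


cube([5640, 94, 2250]);
translate([0, 3496, 0]) cube([5640, 94, 2250]);
translate([0, 94, 0]) cube([94, 3402, 2250]);
translate([5546, 94, 0]) cube([94, 3402, 2250]);


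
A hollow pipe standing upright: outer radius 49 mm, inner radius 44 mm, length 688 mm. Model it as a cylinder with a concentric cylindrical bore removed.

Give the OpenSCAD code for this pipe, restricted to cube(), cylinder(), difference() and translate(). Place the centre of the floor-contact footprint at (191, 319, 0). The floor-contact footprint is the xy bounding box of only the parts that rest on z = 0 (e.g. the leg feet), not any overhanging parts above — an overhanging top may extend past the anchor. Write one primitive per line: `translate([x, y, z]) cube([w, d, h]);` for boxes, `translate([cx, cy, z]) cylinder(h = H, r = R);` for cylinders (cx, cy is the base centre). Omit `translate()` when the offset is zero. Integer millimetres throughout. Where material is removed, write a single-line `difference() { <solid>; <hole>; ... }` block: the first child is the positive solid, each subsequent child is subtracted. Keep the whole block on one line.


difference() { translate([191, 319, 0]) cylinder(h = 688, r = 49); translate([191, 319, 0]) cylinder(h = 688, r = 44); }


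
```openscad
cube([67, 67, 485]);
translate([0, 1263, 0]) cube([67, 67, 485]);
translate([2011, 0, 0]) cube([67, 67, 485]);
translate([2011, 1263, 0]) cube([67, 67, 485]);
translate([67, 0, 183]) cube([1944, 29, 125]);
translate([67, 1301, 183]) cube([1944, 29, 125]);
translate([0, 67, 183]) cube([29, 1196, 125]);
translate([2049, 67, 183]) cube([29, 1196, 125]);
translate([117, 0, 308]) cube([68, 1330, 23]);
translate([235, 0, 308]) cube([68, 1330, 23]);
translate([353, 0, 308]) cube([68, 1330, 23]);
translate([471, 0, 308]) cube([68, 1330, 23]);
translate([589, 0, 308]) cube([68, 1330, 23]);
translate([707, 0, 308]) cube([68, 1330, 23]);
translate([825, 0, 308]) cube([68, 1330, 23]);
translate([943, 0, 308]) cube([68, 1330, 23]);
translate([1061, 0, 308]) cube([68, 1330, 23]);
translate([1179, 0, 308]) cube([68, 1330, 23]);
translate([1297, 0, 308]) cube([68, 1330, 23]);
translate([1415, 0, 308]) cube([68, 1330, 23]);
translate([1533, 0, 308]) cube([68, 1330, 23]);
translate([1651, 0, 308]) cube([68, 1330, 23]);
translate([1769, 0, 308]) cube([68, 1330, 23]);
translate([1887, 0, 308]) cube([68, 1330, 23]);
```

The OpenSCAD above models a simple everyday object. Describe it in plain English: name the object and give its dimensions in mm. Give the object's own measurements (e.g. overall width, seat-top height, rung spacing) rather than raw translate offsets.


A bed frame 2078 mm long (x) by 1330 mm wide (y). Four 67×67 mm corner posts, 485 mm tall, at the corners of the footprint. Four rails of 29 mm thickness and 125 mm height run between adjacent posts with their undersides at z = 183 mm, their outer faces flush with the outside of the frame (the two x-running rails run between the posts' inner faces; the two y-running rails run between the posts' inner faces). 16 slats, each 68 mm wide (x) and 23 mm thick, lie across the top of the two x-running rails, running the full 1330 mm width of the frame in y; along x they sit between the end posts with a 50 mm gap after the −x posts and between neighbouring slats, leaving 56 mm before the +x posts.


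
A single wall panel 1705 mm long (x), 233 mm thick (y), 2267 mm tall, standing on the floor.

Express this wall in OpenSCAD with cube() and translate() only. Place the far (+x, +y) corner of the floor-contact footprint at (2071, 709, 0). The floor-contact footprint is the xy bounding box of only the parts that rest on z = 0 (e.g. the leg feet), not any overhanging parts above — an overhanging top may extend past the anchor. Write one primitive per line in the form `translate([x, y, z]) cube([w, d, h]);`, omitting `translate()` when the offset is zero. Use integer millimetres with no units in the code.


translate([366, 476, 0]) cube([1705, 233, 2267]);


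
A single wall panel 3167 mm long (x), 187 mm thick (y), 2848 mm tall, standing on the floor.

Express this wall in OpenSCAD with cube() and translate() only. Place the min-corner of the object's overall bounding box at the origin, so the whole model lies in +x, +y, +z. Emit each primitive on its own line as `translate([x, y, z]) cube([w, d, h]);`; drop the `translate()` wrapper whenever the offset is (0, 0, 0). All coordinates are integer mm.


cube([3167, 187, 2848]);


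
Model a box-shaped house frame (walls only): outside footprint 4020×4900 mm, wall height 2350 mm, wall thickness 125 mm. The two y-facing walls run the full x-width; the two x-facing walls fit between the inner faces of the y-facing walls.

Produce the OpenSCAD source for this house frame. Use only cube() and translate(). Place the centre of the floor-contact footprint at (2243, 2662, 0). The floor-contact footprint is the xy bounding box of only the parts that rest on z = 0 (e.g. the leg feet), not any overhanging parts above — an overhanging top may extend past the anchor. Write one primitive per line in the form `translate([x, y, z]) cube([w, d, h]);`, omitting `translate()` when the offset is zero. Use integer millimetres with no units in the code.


translate([233, 212, 0]) cube([4020, 125, 2350]);
translate([233, 4987, 0]) cube([4020, 125, 2350]);
translate([233, 337, 0]) cube([125, 4650, 2350]);
translate([4128, 337, 0]) cube([125, 4650, 2350]);


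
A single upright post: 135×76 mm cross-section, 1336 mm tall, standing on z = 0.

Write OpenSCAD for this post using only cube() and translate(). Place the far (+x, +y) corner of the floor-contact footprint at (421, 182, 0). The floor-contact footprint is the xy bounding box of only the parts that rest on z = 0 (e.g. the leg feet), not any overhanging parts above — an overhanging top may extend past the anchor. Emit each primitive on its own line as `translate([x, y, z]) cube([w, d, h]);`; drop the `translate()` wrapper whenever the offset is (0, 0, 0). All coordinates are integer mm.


translate([286, 106, 0]) cube([135, 76, 1336]);


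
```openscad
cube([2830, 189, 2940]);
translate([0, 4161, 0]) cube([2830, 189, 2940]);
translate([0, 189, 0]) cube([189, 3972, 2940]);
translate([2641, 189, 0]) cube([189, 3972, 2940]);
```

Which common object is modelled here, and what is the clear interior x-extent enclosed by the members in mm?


A house (or room) frame. The interior width is 2452 mm.

Four 2940 mm walls enclosing a rectangle with no floor or roof — a room or house frame. Outside width is 2830 mm and wall thickness is 189 mm, so the interior width is 2830 − 2 × 189 = 2452 mm.


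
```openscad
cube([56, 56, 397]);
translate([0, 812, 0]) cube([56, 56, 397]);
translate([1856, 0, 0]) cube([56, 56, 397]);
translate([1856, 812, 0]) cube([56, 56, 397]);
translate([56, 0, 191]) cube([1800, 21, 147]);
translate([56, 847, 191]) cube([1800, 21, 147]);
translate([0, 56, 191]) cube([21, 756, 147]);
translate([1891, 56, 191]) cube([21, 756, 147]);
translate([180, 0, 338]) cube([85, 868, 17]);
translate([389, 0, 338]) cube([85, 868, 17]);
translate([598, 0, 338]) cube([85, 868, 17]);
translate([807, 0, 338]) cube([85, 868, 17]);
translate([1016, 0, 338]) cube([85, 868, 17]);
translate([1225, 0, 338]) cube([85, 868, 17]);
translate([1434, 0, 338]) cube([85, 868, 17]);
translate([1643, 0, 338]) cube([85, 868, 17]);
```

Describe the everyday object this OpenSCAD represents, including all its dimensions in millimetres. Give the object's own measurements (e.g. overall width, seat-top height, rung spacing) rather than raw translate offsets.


A bed frame 1912 mm long (x) by 868 mm wide (y). Four 56×56 mm corner posts, 397 mm tall, at the corners of the footprint. Four rails of 21 mm thickness and 147 mm height run between adjacent posts with their undersides at z = 191 mm, their outer faces flush with the outside of the frame (the two x-running rails run between the posts' inner faces; the two y-running rails run between the posts' inner faces). 8 slats, each 85 mm wide (x) and 17 mm thick, lie across the top of the two x-running rails, running the full 868 mm width of the frame in y; along x they sit between the end posts with a 124 mm gap after the −x posts and between neighbouring slats, leaving 128 mm before the +x posts.


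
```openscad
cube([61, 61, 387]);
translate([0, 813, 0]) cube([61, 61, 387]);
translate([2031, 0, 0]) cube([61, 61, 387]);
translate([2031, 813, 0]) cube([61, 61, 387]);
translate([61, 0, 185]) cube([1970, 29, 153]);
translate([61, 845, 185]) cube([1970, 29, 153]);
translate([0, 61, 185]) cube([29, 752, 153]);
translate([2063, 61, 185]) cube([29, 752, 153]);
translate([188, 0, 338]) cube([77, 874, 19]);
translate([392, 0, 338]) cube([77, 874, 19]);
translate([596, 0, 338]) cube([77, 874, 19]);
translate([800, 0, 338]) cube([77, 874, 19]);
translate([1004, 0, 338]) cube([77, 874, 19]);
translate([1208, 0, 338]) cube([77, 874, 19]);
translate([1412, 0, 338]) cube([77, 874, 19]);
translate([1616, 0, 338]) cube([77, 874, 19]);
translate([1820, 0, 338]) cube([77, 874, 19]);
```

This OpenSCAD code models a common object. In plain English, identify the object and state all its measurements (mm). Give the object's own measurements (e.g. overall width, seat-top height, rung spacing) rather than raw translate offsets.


A bed frame 2092 mm long (x) by 874 mm wide (y). Four 61×61 mm corner posts, 387 mm tall, at the corners of the footprint. Four rails of 29 mm thickness and 153 mm height run between adjacent posts with their undersides at z = 185 mm, their outer faces flush with the outside of the frame (the two x-running rails run between the posts' inner faces; the two y-running rails run between the posts' inner faces). 9 slats, each 77 mm wide (x) and 19 mm thick, lie across the top of the two x-running rails, running the full 874 mm width of the frame in y; along x they sit between the end posts with a 127 mm gap after the −x posts and between neighbouring slats, leaving 134 mm before the +x posts.


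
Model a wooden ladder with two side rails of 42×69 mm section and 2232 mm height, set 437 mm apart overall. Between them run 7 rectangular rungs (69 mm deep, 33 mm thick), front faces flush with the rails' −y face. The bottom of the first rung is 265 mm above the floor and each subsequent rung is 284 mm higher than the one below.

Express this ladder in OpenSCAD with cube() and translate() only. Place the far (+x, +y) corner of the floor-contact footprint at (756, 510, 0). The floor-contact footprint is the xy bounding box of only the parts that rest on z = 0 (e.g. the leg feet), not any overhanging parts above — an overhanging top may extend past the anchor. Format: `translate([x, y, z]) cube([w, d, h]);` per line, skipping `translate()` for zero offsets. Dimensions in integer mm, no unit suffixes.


translate([319, 441, 0]) cube([42, 69, 2232]);
translate([714, 441, 0]) cube([42, 69, 2232]);
translate([361, 441, 265]) cube([353, 69, 33]);
translate([361, 441, 549]) cube([353, 69, 33]);
translate([361, 441, 833]) cube([353, 69, 33]);
translate([361, 441, 1117]) cube([353, 69, 33]);
translate([361, 441, 1401]) cube([353, 69, 33]);
translate([361, 441, 1685]) cube([353, 69, 33]);
translate([361, 441, 1969]) cube([353, 69, 33]);


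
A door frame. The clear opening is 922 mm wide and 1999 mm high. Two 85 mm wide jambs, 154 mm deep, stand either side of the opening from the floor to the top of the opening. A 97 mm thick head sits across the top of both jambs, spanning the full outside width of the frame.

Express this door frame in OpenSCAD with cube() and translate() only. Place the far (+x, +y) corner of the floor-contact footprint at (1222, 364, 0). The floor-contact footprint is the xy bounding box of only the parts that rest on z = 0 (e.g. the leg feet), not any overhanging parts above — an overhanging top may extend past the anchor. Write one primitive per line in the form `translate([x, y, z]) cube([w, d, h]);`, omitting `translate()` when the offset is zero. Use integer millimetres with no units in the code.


translate([130, 210, 0]) cube([85, 154, 1999]);
translate([1137, 210, 0]) cube([85, 154, 1999]);
translate([130, 210, 1999]) cube([1092, 154, 97]);


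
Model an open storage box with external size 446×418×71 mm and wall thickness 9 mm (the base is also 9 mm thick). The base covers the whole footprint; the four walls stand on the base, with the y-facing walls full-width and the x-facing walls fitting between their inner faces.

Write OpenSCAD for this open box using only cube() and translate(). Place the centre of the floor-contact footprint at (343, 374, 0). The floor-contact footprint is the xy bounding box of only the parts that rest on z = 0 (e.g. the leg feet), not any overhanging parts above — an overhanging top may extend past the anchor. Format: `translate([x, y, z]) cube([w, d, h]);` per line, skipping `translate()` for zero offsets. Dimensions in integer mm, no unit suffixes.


translate([120, 165, 0]) cube([446, 418, 9]);
translate([120, 165, 9]) cube([446, 9, 62]);
translate([120, 574, 9]) cube([446, 9, 62]);
translate([120, 174, 9]) cube([9, 400, 62]);
translate([557, 174, 9]) cube([9, 400, 62]);


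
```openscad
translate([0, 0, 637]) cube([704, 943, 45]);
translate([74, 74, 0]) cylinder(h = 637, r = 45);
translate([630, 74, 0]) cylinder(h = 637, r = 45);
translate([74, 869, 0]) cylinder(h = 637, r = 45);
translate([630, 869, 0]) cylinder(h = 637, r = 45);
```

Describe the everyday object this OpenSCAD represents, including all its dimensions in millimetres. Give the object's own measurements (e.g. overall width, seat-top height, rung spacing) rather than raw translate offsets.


A table: top 704 mm (x) × 943 mm (y), 45 mm thick, upper face at z = 682 mm, on four round legs of 90 mm diameter, each leg's bounding box inset 29 mm from the nearest pair of top edges from z = 0 to the bottom of the top.
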